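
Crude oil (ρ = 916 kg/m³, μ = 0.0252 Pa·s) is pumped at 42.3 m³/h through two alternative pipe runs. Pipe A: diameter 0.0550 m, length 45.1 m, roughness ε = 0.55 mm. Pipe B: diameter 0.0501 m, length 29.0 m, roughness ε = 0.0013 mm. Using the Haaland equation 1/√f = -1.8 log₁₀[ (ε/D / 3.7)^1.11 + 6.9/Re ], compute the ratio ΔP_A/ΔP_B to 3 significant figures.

ΔP_A/ΔP_B ≈ 1.39

Pipe A: V = Q/A = 0.01175/0.002376 = 4.946 m/s; Re = 9887; ε/D = 0.01; Haaland → f = 0.0431; ΔP_A = f(L/D)(ρV²/2) = 3.959e+05 Pa.
Pipe B: V = Q/A = 0.01175/0.001971 = 5.96 m/s; Re = 1.085e+04; ε/D = 2.59e-05; Haaland → f = 0.03023; ΔP_B = f(L/D)(ρV²/2) = 2.847e+05 Pa.
ΔP_A/ΔP_B = 3.959e+05/2.847e+05 = 1.39.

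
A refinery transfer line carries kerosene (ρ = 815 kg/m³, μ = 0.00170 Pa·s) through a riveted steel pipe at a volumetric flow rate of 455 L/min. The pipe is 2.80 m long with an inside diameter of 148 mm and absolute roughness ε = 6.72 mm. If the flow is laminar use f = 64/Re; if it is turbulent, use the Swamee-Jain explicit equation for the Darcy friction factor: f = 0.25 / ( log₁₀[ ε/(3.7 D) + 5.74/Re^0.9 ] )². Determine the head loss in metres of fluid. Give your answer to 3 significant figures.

Q = 455 L/min = 455/60000 = 0.007583 m³/s.
Cross-sectional area A = πD²/4 = π(0.148)²/4 = 0.0172 m²; mean velocity V = Q/A = 0.007583/0.0172 = 0.4408 m/s.
Reynolds number Re = ρVD/μ = 815 · 0.4408 · 0.148 / 0.0017 = 3.128e+04.
Re > 4000 → turbulent. Relative roughness ε/D = 0.00672/0.148 = 0.0454. Swamee-Jain: f = 0.25/(log₁₀[0.0454/3.7 + 5.74/3.128e+04^0.9])² = 0.25/(log₁₀[0.0123 + 0.000517])² = 0.25/(-1.893)² = 0.06975.
Darcy-Weisbach: ΔP = f(L/D)(ρV²/2) = 0.06975·(2.8/0.148)·(815·0.4408²/2) = 0.06975·18.92·79.18 = 104.5 Pa.
Head loss h_f = ΔP/(ρg) = 104.5/(815·9.81) = 0.0131 m.

h_f ≈ 0.0131 m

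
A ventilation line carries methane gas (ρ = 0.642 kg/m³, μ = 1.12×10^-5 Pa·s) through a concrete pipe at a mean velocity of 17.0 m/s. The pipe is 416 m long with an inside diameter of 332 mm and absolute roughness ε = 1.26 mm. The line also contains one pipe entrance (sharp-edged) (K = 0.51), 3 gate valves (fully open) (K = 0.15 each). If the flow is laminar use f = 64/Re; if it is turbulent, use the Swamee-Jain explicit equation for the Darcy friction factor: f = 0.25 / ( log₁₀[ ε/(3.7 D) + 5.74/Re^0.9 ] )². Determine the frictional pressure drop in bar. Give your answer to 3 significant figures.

ΔP ≈ 0.0340 bar

Reynolds number Re = ρVD/μ = 0.642 · 17 · 0.332 / 1.12e-05 = 3.235e+05.
Re > 4000 → turbulent. Relative roughness ε/D = 0.00126/0.332 = 0.0038. Swamee-Jain: f = 0.25/(log₁₀[0.0038/3.7 + 5.74/3.235e+05^0.9])² = 0.25/(log₁₀[0.00103 + 6.31e-05])² = 0.25/(-2.963)² = 0.02848.
Total minor-loss coefficient ΣK = 1·0.51 + 3·0.15 = 0.96.
ΔP = [f·L/D + ΣK]·(ρV²/2) = [0.02848·416/0.332 + 0.96]·(0.642·17²/2) = [35.68 + 0.96]·92.77 = 3399 Pa.
ΔP = 3399 Pa = 0.0340 bar.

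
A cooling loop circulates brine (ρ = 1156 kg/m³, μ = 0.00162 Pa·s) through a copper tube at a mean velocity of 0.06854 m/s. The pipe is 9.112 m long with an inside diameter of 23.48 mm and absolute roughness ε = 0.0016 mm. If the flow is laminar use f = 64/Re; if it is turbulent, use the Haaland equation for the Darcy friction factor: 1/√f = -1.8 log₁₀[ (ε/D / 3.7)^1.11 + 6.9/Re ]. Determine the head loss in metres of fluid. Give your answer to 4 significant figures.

Reynolds number Re = ρVD/μ = 1156 · 0.06854 · 0.02348 / 0.00162 = 1148.
Re < 2300 → laminar flow, so f = 64/Re = 64/1148 = 0.05573 (the turbulent correlation is not needed).
Darcy-Weisbach: ΔP = f(L/D)(ρV²/2) = 0.05573·(9.112/0.02348)·(1156·0.06854²/2) = 0.05573·388.1·2.715 = 58.73 Pa.
Head loss h_f = ΔP/(ρg) = 58.73/(1156·9.81) = 0.005178 m.

h_f ≈ 0.005178 m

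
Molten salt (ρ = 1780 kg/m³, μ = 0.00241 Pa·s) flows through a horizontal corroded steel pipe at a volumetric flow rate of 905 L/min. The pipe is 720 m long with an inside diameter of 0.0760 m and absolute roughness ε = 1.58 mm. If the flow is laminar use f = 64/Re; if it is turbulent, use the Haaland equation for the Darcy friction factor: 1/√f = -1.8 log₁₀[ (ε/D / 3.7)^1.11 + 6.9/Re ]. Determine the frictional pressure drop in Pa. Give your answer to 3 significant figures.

ΔP ≈ 4.63×10^6 Pa

Q = 905 L/min = 905/60000 = 0.01508 m³/s.
Cross-sectional area A = πD²/4 = π(0.076)²/4 = 0.004536 m²; mean velocity V = Q/A = 0.01508/0.004536 = 3.325 m/s.
Reynolds number Re = ρVD/μ = 1780 · 3.325 · 0.076 / 0.00241 = 1.866e+05.
Re > 4000 → turbulent. Relative roughness ε/D = 0.00158/0.076 = 0.0208. Haaland: 1/√f = -1.8 log₁₀[(0.0208/3.7)^1.11 + 6.9/1.866e+05] = -1.8 log₁₀[0.00318 + 3.7e-05] = 4.487, so f = 0.04967.
Darcy-Weisbach: ΔP = f(L/D)(ρV²/2) = 0.04967·(720/0.076)·(1780·3.325²/2) = 0.04967·9474·9839 = 4.629e+06 Pa.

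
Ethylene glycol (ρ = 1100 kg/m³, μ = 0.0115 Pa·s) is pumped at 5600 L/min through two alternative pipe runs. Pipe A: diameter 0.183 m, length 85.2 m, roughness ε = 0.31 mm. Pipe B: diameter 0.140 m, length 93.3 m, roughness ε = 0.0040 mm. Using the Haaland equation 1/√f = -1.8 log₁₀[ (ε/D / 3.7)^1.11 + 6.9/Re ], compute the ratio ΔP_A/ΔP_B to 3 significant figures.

ΔP_A/ΔP_B ≈ 0.320

Pipe A: V = Q/A = 0.09333/0.0263 = 3.548 m/s; Re = 6.211e+04; ε/D = 0.00169; Haaland → f = 0.02502; ΔP_A = f(L/D)(ρV²/2) = 8.068e+04 Pa.
Pipe B: V = Q/A = 0.09333/0.01539 = 6.063 m/s; Re = 8.119e+04; ε/D = 2.86e-05; Haaland → f = 0.01872; ΔP_B = f(L/D)(ρV²/2) = 2.523e+05 Pa.
ΔP_A/ΔP_B = 8.068e+04/2.523e+05 = 0.320.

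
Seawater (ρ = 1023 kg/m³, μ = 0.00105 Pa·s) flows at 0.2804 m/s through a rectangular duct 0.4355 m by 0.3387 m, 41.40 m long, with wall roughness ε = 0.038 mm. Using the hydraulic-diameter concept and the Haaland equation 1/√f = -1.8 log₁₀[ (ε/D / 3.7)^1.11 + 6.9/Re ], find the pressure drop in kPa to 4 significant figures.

Hydraulic diameter D_h = 4A/P = 4·(0.4355·0.3387)/(2·(0.4355+0.3387)) = 0.59/1.548 = 0.381 m.
Re = ρVD_h/μ = 1023·0.2804·0.381/0.00105 = 1.041e+05.
ε/D_h = 3.8e-05/0.381 = 9.97e-05; Haaland gives 1/√f = -1.8 log₁₀[8.47e-06+6.63e-05] = 7.427, so f = 0.01813.
ΔP = f(L/D_h)(ρV²/2) = 0.01813·41.4/0.381·40.22 = 79.2 Pa.
ΔP = 0.07920 kPa.

ΔP ≈ 0.07920 kPa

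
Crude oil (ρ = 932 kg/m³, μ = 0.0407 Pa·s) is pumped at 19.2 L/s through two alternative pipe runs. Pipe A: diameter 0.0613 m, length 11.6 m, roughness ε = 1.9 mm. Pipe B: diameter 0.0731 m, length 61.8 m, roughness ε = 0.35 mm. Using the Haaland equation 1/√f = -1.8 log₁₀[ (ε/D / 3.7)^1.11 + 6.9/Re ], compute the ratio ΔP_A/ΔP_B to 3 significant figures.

Pipe A: V = Q/A = 0.0192/0.002951 = 6.506 m/s; Re = 9132; ε/D = 0.031; Haaland → f = 0.06131; ΔP_A = f(L/D)(ρV²/2) = 2.288e+05 Pa.
Pipe B: V = Q/A = 0.0192/0.004197 = 4.575 m/s; Re = 7658; ε/D = 0.00479; Haaland → f = 0.03889; ΔP_B = f(L/D)(ρV²/2) = 3.207e+05 Pa.
ΔP_A/ΔP_B = 2.288e+05/3.207e+05 = 0.714.

ΔP_A/ΔP_B ≈ 0.714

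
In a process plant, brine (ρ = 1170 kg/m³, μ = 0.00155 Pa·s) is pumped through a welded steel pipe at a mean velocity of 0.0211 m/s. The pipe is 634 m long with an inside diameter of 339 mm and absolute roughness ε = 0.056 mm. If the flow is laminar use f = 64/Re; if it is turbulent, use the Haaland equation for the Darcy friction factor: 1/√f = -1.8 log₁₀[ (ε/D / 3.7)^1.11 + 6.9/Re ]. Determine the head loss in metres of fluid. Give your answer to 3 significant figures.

Reynolds number Re = ρVD/μ = 1170 · 0.0211 · 0.339 / 0.00155 = 5399.
Re > 4000 → turbulent. Relative roughness ε/D = 5.6e-05/0.339 = 0.000165. Haaland: 1/√f = -1.8 log₁₀[(0.000165/3.7)^1.11 + 6.9/5399] = -1.8 log₁₀[1.48e-05 + 0.00128] = 5.199, so f = 0.03699.
Darcy-Weisbach: ΔP = f(L/D)(ρV²/2) = 0.03699·(634/0.339)·(1170·0.0211²/2) = 0.03699·1870·0.2604 = 18.02 Pa.
Head loss h_f = ΔP/(ρg) = 18.02/(1170·9.81) = 0.00157 m.

h_f ≈ 0.00157 m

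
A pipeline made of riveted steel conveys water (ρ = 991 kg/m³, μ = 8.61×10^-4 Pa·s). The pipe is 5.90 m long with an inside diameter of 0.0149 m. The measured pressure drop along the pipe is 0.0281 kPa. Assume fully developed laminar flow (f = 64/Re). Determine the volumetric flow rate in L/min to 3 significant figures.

Q ≈ 0.402 L/min

For laminar flow, f = 64/Re with Re = ρVD/μ, so Darcy-Weisbach reduces to ΔP = 32μLV/D². Solving for V: V = ΔP·D²/(32μL) = 28.1·(0.0149)²/(32·0.000861·5.9) = 0.03838 m/s.
Check: Re = ρVD/μ = 991·0.03838·0.0149/0.000861 = 658.2 < 2300, so the laminar assumption holds.
Q = V·A = 0.03838·(π/4·0.0149²) = 6.692e-06 m³/s = 0.402 L/min.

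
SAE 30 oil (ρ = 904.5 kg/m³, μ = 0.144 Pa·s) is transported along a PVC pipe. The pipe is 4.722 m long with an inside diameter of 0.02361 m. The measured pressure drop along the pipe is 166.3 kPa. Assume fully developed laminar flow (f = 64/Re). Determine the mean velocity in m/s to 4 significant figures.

V ≈ 4.260 m/s

For laminar flow, f = 64/Re with Re = ρVD/μ, so Darcy-Weisbach reduces to ΔP = 32μLV/D². Solving for V: V = ΔP·D²/(32μL) = 1.663e+05·(0.02361)²/(32·0.144·4.722) = 4.26 m/s.
Check: Re = ρVD/μ = 904.5·4.26·0.02361/0.144 = 631.8 < 2300, so the laminar assumption holds.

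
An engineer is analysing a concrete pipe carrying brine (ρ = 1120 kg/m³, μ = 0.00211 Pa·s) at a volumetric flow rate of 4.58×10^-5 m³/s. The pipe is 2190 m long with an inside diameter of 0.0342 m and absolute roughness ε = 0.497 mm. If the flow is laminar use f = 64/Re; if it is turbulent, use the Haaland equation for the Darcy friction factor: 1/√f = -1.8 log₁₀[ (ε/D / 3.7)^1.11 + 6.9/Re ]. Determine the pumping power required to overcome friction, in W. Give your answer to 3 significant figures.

P ≈ 0.289 W

Cross-sectional area A = πD²/4 = π(0.0342)²/4 = 0.0009186 m²; mean velocity V = Q/A = 4.58e-05/0.0009186 = 0.04986 m/s.
Reynolds number Re = ρVD/μ = 1120 · 0.04986 · 0.0342 / 0.00211 = 905.1.
Re < 2300 → laminar flow, so f = 64/Re = 64/905.1 = 0.07071 (the turbulent correlation is not needed).
Darcy-Weisbach: ΔP = f(L/D)(ρV²/2) = 0.07071·(2190/0.0342)·(1120·0.04986²/2) = 0.07071·6.404e+04·1.392 = 6303 Pa.
Pumping power P = QΔP = 4.58e-05·6303 = 0.2887 W = 0.289 W.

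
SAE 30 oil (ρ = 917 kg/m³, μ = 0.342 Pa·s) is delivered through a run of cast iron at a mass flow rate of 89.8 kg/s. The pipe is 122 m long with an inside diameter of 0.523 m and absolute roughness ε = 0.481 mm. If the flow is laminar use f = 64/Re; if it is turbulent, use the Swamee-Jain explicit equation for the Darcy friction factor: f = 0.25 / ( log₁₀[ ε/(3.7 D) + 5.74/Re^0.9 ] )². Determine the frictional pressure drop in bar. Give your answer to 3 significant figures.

A = πD²/4 = π(0.523)²/4 = 0.2148 m²; mean velocity V = ṁ/(ρA) = 89.8/(917 · 0.2148) = 0.4558 m/s.
Reynolds number Re = ρVD/μ = 917 · 0.4558 · 0.523 / 0.342 = 639.2.
Re < 2300 → laminar flow, so f = 64/Re = 64/639.2 = 0.1001 (the turbulent correlation is not needed).
Darcy-Weisbach: ΔP = f(L/D)(ρV²/2) = 0.1001·(122/0.523)·(917·0.4558²/2) = 0.1001·233.3·95.27 = 2225 Pa.
ΔP = 2225 Pa = 0.0223 bar.

ΔP ≈ 0.0223 bar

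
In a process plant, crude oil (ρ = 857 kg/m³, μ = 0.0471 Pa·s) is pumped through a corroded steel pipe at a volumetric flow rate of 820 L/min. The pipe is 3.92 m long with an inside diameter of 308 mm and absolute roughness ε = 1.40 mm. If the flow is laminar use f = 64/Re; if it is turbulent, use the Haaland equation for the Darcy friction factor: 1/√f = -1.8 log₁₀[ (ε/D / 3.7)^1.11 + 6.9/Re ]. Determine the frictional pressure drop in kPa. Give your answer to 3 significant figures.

ΔP ≈ 0.0114 kPa

Q = 820 L/min = 820/60000 = 0.01367 m³/s.
Cross-sectional area A = πD²/4 = π(0.308)²/4 = 0.07451 m²; mean velocity V = Q/A = 0.01367/0.07451 = 0.1834 m/s.
Reynolds number Re = ρVD/μ = 857 · 0.1834 · 0.308 / 0.0471 = 1028.
Re < 2300 → laminar flow, so f = 64/Re = 64/1028 = 0.06226 (the turbulent correlation is not needed).
Darcy-Weisbach: ΔP = f(L/D)(ρV²/2) = 0.06226·(3.92/0.308)·(857·0.1834²/2) = 0.06226·12.73·14.42 = 11.42 Pa.
ΔP = 11.42 Pa = 0.0114 kPa.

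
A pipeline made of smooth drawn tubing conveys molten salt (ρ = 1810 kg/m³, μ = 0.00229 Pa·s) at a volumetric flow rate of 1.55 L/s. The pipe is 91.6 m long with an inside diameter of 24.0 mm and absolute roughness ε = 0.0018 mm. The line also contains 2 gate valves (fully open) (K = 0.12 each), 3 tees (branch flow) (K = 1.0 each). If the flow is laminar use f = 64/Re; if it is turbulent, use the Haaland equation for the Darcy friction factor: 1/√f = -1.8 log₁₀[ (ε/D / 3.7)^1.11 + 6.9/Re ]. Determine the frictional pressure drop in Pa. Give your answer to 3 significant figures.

Q = 1.55 L/s = 1.55/1000 = 0.00155 m³/s.
Cross-sectional area A = πD²/4 = π(0.024)²/4 = 0.0004524 m²; mean velocity V = Q/A = 0.00155/0.0004524 = 3.426 m/s.
Reynolds number Re = ρVD/μ = 1810 · 3.426 · 0.024 / 0.00229 = 6.499e+04.
Re > 4000 → turbulent. Relative roughness ε/D = 1.8e-06/0.024 = 7.5e-05. Haaland: 1/√f = -1.8 log₁₀[(7.5e-05/3.7)^1.11 + 6.9/6.499e+04] = -1.8 log₁₀[6.17e-06 + 0.000106] = 7.109, so f = 0.01979.
Total minor-loss coefficient ΣK = 2·0.12 + 3·1 = 3.24.
ΔP = [f·L/D + ΣK]·(ρV²/2) = [0.01979·91.6/0.024 + 3.24]·(1810·3.426²/2) = [75.52 + 3.24]·1.062e+04 = 8.367e+05 Pa.

ΔP ≈ 837000 Pa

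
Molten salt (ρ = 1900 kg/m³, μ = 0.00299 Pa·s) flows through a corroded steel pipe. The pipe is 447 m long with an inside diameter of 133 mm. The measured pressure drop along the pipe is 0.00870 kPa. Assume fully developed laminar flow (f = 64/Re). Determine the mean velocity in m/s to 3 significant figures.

V ≈ 0.00360 m/s

For laminar flow, f = 64/Re with Re = ρVD/μ, so Darcy-Weisbach reduces to ΔP = 32μLV/D². Solving for V: V = ΔP·D²/(32μL) = 8.7·(0.133)²/(32·0.00299·447) = 0.003598 m/s.
Check: Re = ρVD/μ = 1900·0.003598·0.133/0.00299 = 304.1 < 2300, so the laminar assumption holds.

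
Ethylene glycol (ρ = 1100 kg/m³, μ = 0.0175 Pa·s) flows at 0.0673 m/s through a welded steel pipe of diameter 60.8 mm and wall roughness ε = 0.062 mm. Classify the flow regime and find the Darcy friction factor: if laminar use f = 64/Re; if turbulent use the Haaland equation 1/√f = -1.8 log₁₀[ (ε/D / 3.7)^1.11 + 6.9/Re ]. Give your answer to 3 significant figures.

Re = ρVD/μ = 1100·0.0673·0.0608/0.0175 = 257.2.
Re < 2300 → laminar, so f = 64/Re = 0.2488 (roughness is irrelevant in laminar flow).

f ≈ 0.249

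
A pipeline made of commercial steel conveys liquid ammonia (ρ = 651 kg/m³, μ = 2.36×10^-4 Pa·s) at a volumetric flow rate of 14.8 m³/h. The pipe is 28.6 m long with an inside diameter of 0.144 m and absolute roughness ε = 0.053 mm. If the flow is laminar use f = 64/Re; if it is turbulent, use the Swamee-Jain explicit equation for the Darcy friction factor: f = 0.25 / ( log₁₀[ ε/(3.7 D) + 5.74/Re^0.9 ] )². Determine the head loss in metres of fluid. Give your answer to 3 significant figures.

h_f ≈ 0.0128 m

Q = 14.8 m³/h = 14.8/3600 = 0.004111 m³/s.
Cross-sectional area A = πD²/4 = π(0.144)²/4 = 0.01629 m²; mean velocity V = Q/A = 0.004111/0.01629 = 0.2524 m/s.
Reynolds number Re = ρVD/μ = 651 · 0.2524 · 0.144 / 0.000236 = 1.003e+05.
Re > 4000 → turbulent. Relative roughness ε/D = 5.3e-05/0.144 = 0.000368. Swamee-Jain: f = 0.25/(log₁₀[0.000368/3.7 + 5.74/1.003e+05^0.9])² = 0.25/(log₁₀[9.95e-05 + 0.000181])² = 0.25/(-3.552)² = 0.01982.
Darcy-Weisbach: ΔP = f(L/D)(ρV²/2) = 0.01982·(28.6/0.144)·(651·0.2524²/2) = 0.01982·198.6·20.74 = 81.63 Pa.
Head loss h_f = ΔP/(ρg) = 81.63/(651·9.81) = 0.0128 m.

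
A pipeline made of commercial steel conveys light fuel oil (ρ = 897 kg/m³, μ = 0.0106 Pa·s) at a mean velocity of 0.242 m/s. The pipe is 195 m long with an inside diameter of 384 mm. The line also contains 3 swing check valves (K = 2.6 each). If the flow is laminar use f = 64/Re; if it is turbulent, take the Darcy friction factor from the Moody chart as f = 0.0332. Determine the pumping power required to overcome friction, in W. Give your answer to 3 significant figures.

P ≈ 18.2 W

Reynolds number Re = ρVD/μ = 897 · 0.242 · 0.384 / 0.0106 = 7864.
Re > 4000 → turbulent; use the Moody-chart value f = 0.0332.
Total minor-loss coefficient ΣK = 3·2.6 = 7.8.
ΔP = [f·L/D + ΣK]·(ρV²/2) = [0.0332·195/0.384 + 7.8]·(897·0.242²/2) = [16.86 + 7.8]·26.27 = 647.7 Pa.
Q = V·A = 0.242·0.1158 = 0.02803 m³/s.
Pumping power P = QΔP = 0.02803·647.7 = 18.15 W = 18.2 W.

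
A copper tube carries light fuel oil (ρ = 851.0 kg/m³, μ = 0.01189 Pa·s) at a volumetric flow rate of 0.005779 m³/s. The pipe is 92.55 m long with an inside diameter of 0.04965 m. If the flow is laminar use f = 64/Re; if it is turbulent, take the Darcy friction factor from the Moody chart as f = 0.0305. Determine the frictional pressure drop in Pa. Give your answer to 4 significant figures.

ΔP ≈ 215500 Pa

Cross-sectional area A = πD²/4 = π(0.04965)²/4 = 0.001936 m²; mean velocity V = Q/A = 0.005779/0.001936 = 2.985 m/s.
Reynolds number Re = ρVD/μ = 851 · 2.985 · 0.04965 / 0.0119 = 1.061e+04.
Re > 4000 → turbulent; use the Moody-chart value f = 0.0305.
Darcy-Weisbach: ΔP = f(L/D)(ρV²/2) = 0.0305·(92.55/0.04965)·(851·2.985²/2) = 0.0305·1864·3791 = 2.155e+05 Pa.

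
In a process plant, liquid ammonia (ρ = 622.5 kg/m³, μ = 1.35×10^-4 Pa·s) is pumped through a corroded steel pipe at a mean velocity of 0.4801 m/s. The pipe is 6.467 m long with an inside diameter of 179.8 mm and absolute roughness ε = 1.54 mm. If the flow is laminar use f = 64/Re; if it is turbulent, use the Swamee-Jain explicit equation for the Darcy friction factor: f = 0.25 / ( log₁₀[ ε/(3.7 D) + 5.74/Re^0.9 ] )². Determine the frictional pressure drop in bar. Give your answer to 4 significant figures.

Reynolds number Re = ρVD/μ = 622.5 · 0.4801 · 0.1798 / 0.000135 = 3.98e+05.
Re > 4000 → turbulent. Relative roughness ε/D = 0.00154/0.1798 = 0.00857. Swamee-Jain: f = 0.25/(log₁₀[0.00857/3.7 + 5.74/3.98e+05^0.9])² = 0.25/(log₁₀[0.00231 + 5.24e-05])² = 0.25/(-2.626)² = 0.03626.
Darcy-Weisbach: ΔP = f(L/D)(ρV²/2) = 0.03626·(6.467/0.1798)·(622.5·0.4801²/2) = 0.03626·35.97·71.74 = 93.57 Pa.
ΔP = 93.57 Pa = 9.357×10^-4 bar.

ΔP ≈ 9.357×10^-4 bar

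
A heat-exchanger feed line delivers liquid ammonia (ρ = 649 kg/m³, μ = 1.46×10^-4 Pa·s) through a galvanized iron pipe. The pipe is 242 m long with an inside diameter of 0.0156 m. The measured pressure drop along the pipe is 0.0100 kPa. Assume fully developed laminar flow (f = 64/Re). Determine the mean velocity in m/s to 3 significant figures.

For laminar flow, f = 64/Re with Re = ρVD/μ, so Darcy-Weisbach reduces to ΔP = 32μLV/D². Solving for V: V = ΔP·D²/(32μL) = 10·(0.0156)²/(32·0.000146·242) = 0.002152 m/s.
Check: Re = ρVD/μ = 649·0.002152·0.0156/0.000146 = 149.3 < 2300, so the laminar assumption holds.

V ≈ 0.00215 m/s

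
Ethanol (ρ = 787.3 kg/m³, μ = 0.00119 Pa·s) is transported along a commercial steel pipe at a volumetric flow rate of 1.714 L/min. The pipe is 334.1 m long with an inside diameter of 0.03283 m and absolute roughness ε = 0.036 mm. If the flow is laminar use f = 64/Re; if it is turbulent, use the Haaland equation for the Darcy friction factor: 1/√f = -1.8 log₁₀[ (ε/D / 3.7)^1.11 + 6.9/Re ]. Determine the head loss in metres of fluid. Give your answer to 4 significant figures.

h_f ≈ 0.05158 m

Q = 1.714 L/min = 1.714/60000 = 2.857e-05 m³/s.
Cross-sectional area A = πD²/4 = π(0.03283)²/4 = 0.0008465 m²; mean velocity V = Q/A = 2.857e-05/0.0008465 = 0.03375 m/s.
Reynolds number Re = ρVD/μ = 787.3 · 0.03375 · 0.03283 / 0.00119 = 733.
Re < 2300 → laminar flow, so f = 64/Re = 64/733 = 0.08731 (the turbulent correlation is not needed).
Darcy-Weisbach: ΔP = f(L/D)(ρV²/2) = 0.08731·(334.1/0.03283)·(787.3·0.03375²/2) = 0.08731·1.018e+04·0.4483 = 398.3 Pa.
Head loss h_f = ΔP/(ρg) = 398.3/(787.3·9.81) = 0.05158 m.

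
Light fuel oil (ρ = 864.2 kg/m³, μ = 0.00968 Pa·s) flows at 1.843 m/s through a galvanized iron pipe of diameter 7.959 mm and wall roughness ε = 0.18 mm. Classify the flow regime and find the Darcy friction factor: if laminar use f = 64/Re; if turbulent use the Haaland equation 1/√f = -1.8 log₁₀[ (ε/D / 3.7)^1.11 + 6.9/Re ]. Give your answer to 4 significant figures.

Re = ρVD/μ = 864.2·1.843·0.007959/0.00968 = 1310.
Re < 2300 → laminar, so f = 64/Re = 0.04887 (roughness is irrelevant in laminar flow).

f ≈ 0.04887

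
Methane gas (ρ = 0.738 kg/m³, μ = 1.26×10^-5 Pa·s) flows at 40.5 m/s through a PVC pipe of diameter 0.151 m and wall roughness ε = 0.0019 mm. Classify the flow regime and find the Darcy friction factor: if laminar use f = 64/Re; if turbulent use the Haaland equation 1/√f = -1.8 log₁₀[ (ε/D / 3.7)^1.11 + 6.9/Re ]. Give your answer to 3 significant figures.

f ≈ 0.0140

Re = ρVD/μ = 0.738·40.5·0.151/1.26e-05 = 3.582e+05.
Re > 4000 → turbulent. ε/D = 1.9e-06/0.151 = 1.26e-05; Haaland: 1/√f = -1.8 log₁₀[8.51e-07 + 1.93e-05] = 8.454, so f = 0.01399.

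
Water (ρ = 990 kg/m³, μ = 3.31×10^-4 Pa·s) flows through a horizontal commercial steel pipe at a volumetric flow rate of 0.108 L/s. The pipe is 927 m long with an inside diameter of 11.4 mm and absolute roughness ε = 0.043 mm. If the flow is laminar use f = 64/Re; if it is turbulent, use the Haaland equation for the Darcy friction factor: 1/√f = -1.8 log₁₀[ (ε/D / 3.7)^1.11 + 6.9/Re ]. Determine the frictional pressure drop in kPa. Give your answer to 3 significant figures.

Q = 0.108 L/s = 0.108/1000 = 0.000108 m³/s.
Cross-sectional area A = πD²/4 = π(0.0114)²/4 = 0.0001021 m²; mean velocity V = Q/A = 0.000108/0.0001021 = 1.058 m/s.
Reynolds number Re = ρVD/μ = 990 · 1.058 · 0.0114 / 0.000331 = 3.608e+04.
Re > 4000 → turbulent. Relative roughness ε/D = 4.3e-05/0.0114 = 0.00377. Haaland: 1/√f = -1.8 log₁₀[(0.00377/3.7)^1.11 + 6.9/3.608e+04] = -1.8 log₁₀[0.000478 + 0.000191] = 5.714, so f = 0.03063.
Darcy-Weisbach: ΔP = f(L/D)(ρV²/2) = 0.03063·(927/0.0114)·(990·1.058²/2) = 0.03063·8.132e+04·554.2 = 1.38e+06 Pa.
ΔP = 1.38e+06 Pa = 1380 kPa.

ΔP ≈ 1380 kPa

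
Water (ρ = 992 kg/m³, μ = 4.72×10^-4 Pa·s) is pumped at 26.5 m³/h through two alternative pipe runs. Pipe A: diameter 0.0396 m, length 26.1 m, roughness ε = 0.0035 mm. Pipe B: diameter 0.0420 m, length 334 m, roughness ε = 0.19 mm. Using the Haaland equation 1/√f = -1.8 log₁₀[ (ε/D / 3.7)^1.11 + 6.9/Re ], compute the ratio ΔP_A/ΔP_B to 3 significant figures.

Pipe A: V = Q/A = 0.007361/0.001232 = 5.977 m/s; Re = 4.974e+05; ε/D = 8.84e-05; Haaland → f = 0.01414; ΔP_A = f(L/D)(ρV²/2) = 1.651e+05 Pa.
Pipe B: V = Q/A = 0.007361/0.001385 = 5.313 m/s; Re = 4.69e+05; ε/D = 0.00452; Haaland → f = 0.02973; ΔP_B = f(L/D)(ρV²/2) = 3.31e+06 Pa.
ΔP_A/ΔP_B = 1.651e+05/3.31e+06 = 0.0499.

ΔP_A/ΔP_B ≈ 0.0499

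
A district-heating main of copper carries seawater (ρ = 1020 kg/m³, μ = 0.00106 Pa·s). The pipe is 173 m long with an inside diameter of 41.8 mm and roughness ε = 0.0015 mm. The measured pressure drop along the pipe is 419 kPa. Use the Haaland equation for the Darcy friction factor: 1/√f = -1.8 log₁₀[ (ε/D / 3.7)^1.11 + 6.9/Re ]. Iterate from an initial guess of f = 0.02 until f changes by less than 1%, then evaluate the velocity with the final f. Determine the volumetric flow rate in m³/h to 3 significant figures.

Q ≈ 16.9 m³/h

Rearranging Darcy-Weisbach: V = √(2·ΔP·D/(f·L·ρ)). With ε/D = 1.5e-06/0.0418 = 3.59e-05, iterate starting from f = 0.02:
  f = 0.02 → V = √(2·4.19e+05·0.0418/(0.02·173·1020)) = 3.15 m/s; Re = ρVD/μ = 1.267e+05; f → 0.01715
  f = 0.01715 → V = 3.403 m/s; Re = 1.369e+05; f → 0.01689
  f = 0.01689 → V = 3.428 m/s; Re = 1.379e+05; f → 0.01687
Converged (Δf/f < 1%). With the final f = 0.01687: V = √(2·4.19e+05·0.0418/(0.01687·173·1020)) = 3.431 m/s.
Q = V·A = 3.431·(π/4·0.0418²) = 0.004708 m³/s = 16.9 m³/h.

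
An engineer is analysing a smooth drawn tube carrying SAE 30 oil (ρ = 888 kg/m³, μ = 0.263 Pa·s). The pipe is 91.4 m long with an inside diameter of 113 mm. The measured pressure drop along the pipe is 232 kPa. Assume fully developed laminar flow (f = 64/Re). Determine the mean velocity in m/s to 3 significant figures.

V ≈ 3.85 m/s

For laminar flow, f = 64/Re with Re = ρVD/μ, so Darcy-Weisbach reduces to ΔP = 32μLV/D². Solving for V: V = ΔP·D²/(32μL) = 2.32e+05·(0.113)²/(32·0.263·91.4) = 3.851 m/s.
Check: Re = ρVD/μ = 888·3.851·0.113/0.263 = 1469 < 2300, so the laminar assumption holds.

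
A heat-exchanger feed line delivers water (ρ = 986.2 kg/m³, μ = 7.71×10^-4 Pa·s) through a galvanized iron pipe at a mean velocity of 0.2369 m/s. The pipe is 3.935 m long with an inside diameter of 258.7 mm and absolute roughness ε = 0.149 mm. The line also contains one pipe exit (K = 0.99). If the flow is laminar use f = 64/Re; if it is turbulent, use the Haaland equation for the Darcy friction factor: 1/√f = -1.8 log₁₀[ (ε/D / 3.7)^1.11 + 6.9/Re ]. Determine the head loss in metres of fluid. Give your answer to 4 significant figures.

h_f ≈ 0.003747 m

Reynolds number Re = ρVD/μ = 986.2 · 0.2369 · 0.2587 / 0.000771 = 7.839e+04.
Re > 4000 → turbulent. Relative roughness ε/D = 0.000149/0.2587 = 0.000576. Haaland: 1/√f = -1.8 log₁₀[(0.000576/3.7)^1.11 + 6.9/7.839e+04] = -1.8 log₁₀[5.93e-05 + 8.8e-05] = 6.897, so f = 0.02102.
Total minor-loss coefficient ΣK = 1·0.99 = 0.99.
ΔP = [f·L/D + ΣK]·(ρV²/2) = [0.02102·3.935/0.2587 + 0.99]·(986.2·0.2369²/2) = [0.3198 + 0.99]·27.67 = 36.25 Pa.
Head loss h_f = ΔP/(ρg) = 36.25/(986.2·9.81) = 0.003747 m.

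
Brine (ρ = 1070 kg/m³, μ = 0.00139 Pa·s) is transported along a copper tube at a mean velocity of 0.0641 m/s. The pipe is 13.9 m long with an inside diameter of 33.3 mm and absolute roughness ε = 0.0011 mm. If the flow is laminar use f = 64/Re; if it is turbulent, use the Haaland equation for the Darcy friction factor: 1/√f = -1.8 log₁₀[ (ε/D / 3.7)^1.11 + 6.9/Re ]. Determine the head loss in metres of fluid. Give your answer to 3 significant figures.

h_f ≈ 0.00340 m

Reynolds number Re = ρVD/μ = 1070 · 0.0641 · 0.0333 / 0.00139 = 1643.
Re < 2300 → laminar flow, so f = 64/Re = 64/1643 = 0.03895 (the turbulent correlation is not needed).
Darcy-Weisbach: ΔP = f(L/D)(ρV²/2) = 0.03895·(13.9/0.0333)·(1070·0.0641²/2) = 0.03895·417.4·2.198 = 35.74 Pa.
Head loss h_f = ΔP/(ρg) = 35.74/(1070·9.81) = 0.00340 m.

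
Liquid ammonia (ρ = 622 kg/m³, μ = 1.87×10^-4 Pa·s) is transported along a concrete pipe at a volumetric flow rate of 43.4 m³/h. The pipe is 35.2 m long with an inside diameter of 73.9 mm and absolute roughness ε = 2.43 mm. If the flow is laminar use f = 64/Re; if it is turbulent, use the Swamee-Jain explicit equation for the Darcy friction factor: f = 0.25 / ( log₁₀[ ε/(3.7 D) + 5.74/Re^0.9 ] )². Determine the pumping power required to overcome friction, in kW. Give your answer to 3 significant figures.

P ≈ 0.840 kW

Q = 43.4 m³/h = 43.4/3600 = 0.01206 m³/s.
Cross-sectional area A = πD²/4 = π(0.0739)²/4 = 0.004289 m²; mean velocity V = Q/A = 0.01206/0.004289 = 2.811 m/s.
Reynolds number Re = ρVD/μ = 622 · 2.811 · 0.0739 / 0.000187 = 6.909e+05.
Re > 4000 → turbulent. Relative roughness ε/D = 0.00243/0.0739 = 0.0329. Swamee-Jain: f = 0.25/(log₁₀[0.0329/3.7 + 5.74/6.909e+05^0.9])² = 0.25/(log₁₀[0.00889 + 3.19e-05])² = 0.25/(-2.05)² = 0.05951.
Darcy-Weisbach: ΔP = f(L/D)(ρV²/2) = 0.05951·(35.2/0.0739)·(622·2.811²/2) = 0.05951·476.3·2457 = 6.964e+04 Pa.
Pumping power P = QΔP = 0.01206·6.964e+04 = 839.5 W = 0.840 kW.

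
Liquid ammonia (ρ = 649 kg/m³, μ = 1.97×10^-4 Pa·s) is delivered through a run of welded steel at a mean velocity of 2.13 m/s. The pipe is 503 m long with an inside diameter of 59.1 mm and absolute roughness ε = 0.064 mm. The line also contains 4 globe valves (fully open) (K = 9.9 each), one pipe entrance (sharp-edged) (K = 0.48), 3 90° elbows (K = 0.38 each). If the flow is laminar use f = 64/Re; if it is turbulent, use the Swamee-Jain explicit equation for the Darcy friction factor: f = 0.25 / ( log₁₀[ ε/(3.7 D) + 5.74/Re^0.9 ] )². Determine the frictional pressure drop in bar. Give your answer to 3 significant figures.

Reynolds number Re = ρVD/μ = 649 · 2.13 · 0.0591 / 0.000197 = 4.147e+05.
Re > 4000 → turbulent. Relative roughness ε/D = 6.4e-05/0.0591 = 0.00108. Swamee-Jain: f = 0.25/(log₁₀[0.00108/3.7 + 5.74/4.147e+05^0.9])² = 0.25/(log₁₀[0.000293 + 5.05e-05])² = 0.25/(-3.465)² = 0.02083.
Total minor-loss coefficient ΣK = 4·9.9 + 1·0.48 + 3·0.38 = 41.2.
ΔP = [f·L/D + ΣK]·(ρV²/2) = [0.02083·503/0.0591 + 41.2]·(649·2.13²/2) = [177.3 + 41.2]·1472 = 3.217e+05 Pa.
ΔP = 3.217e+05 Pa = 3.22 bar.

ΔP ≈ 3.22 bar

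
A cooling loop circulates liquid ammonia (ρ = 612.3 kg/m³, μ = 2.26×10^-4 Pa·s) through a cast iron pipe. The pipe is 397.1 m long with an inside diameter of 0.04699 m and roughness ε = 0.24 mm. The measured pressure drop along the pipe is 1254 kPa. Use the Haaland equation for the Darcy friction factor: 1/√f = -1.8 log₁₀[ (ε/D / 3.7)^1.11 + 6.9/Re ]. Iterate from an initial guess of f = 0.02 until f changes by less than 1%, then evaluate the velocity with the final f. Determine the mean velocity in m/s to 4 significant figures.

V ≈ 3.967 m/s

Rearranging Darcy-Weisbach: V = √(2·ΔP·D/(f·L·ρ)). With ε/D = 0.00024/0.04699 = 0.00511, iterate starting from f = 0.02:
  f = 0.02 → V = √(2·1.254e+06·0.04699/(0.02·397.1·612.3)) = 4.923 m/s; Re = ρVD/μ = 6.267e+05; f → 0.03076
  f = 0.03076 → V = 3.969 m/s; Re = 5.053e+05; f → 0.0308
Converged (Δf/f < 1%). With the final f = 0.0308: V = √(2·1.254e+06·0.04699/(0.0308·397.1·612.3)) = 3.967 m/s.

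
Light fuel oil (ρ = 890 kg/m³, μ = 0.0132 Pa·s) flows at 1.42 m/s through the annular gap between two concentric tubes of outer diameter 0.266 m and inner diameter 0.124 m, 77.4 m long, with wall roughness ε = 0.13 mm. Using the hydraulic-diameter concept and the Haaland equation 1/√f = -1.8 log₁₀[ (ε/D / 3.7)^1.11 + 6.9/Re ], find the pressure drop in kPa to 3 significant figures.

ΔP ≈ 14.6 kPa

Hydraulic diameter D_h = 4A/P = D_o - D_i = 0.266 - 0.124 = 0.142 m.
Re = ρVD_h/μ = 890·1.42·0.142/0.0132 = 1.36e+04.
ε/D_h = 0.00013/0.142 = 0.000915; Haaland gives 1/√f = -1.8 log₁₀[9.93e-05+0.000508] = 5.791, so f = 0.02982.
ΔP = f(L/D_h)(ρV²/2) = 0.02982·77.4/0.142·897.3 = 1.459e+04 Pa.
ΔP = 14.6 kPa.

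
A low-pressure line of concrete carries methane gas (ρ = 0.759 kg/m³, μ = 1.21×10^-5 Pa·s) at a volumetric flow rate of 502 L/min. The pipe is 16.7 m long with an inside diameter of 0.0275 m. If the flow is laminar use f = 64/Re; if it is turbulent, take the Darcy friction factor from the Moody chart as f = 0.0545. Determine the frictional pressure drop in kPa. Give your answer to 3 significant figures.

ΔP ≈ 2.49 kPa

Q = 502 L/min = 502/60000 = 0.008367 m³/s.
Cross-sectional area A = πD²/4 = π(0.0275)²/4 = 0.000594 m²; mean velocity V = Q/A = 0.008367/0.000594 = 14.09 m/s.
Reynolds number Re = ρVD/μ = 0.759 · 14.09 · 0.0275 / 1.21e-05 = 2.43e+04.
Re > 4000 → turbulent; use the Moody-chart value f = 0.0545.
Darcy-Weisbach: ΔP = f(L/D)(ρV²/2) = 0.0545·(16.7/0.0275)·(0.759·14.09²/2) = 0.0545·607.3·75.3 = 2492 Pa.
ΔP = 2492 Pa = 2.49 kPa.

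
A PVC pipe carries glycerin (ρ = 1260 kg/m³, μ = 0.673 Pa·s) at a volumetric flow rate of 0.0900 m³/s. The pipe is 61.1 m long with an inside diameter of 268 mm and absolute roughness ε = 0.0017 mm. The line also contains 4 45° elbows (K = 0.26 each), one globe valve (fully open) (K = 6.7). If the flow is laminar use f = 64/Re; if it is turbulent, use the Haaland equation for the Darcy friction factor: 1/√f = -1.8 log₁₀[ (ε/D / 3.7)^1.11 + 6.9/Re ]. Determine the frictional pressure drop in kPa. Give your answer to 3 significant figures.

ΔP ≈ 41.6 kPa

Cross-sectional area A = πD²/4 = π(0.268)²/4 = 0.05641 m²; mean velocity V = Q/A = 0.09/0.05641 = 1.595 m/s.
Reynolds number Re = ρVD/μ = 1260 · 1.595 · 0.268 / 0.673 = 800.5.
Re < 2300 → laminar flow, so f = 64/Re = 64/800.5 = 0.07995 (the turbulent correlation is not needed).
Total minor-loss coefficient ΣK = 4·0.26 + 1·6.7 = 7.74.
ΔP = [f·L/D + ΣK]·(ρV²/2) = [0.07995·61.1/0.268 + 7.74]·(1260·1.595²/2) = [18.23 + 7.74]·1604 = 4.164e+04 Pa.
ΔP = 4.164e+04 Pa = 41.6 kPa.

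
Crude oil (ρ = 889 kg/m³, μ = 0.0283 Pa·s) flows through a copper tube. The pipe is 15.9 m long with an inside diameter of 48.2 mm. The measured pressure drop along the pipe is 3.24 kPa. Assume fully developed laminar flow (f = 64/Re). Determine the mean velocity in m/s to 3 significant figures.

V ≈ 0.523 m/s

For laminar flow, f = 64/Re with Re = ρVD/μ, so Darcy-Weisbach reduces to ΔP = 32μLV/D². Solving for V: V = ΔP·D²/(32μL) = 3240·(0.0482)²/(32·0.0283·15.9) = 0.5228 m/s.
Check: Re = ρVD/μ = 889·0.5228·0.0482/0.0283 = 791.5 < 2300, so the laminar assumption holds.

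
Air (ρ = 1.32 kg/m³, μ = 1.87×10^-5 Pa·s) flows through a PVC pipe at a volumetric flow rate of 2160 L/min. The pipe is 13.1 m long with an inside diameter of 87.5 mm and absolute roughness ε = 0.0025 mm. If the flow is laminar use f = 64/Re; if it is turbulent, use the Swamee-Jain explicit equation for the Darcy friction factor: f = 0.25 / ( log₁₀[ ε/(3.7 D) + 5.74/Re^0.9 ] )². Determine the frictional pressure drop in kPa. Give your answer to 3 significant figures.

Q = 2160 L/min = 2160/60000 = 0.036 m³/s.
Cross-sectional area A = πD²/4 = π(0.0875)²/4 = 0.006013 m²; mean velocity V = Q/A = 0.036/0.006013 = 5.987 m/s.
Reynolds number Re = ρVD/μ = 1.32 · 5.987 · 0.0875 / 1.87e-05 = 3.698e+04.
Re > 4000 → turbulent. Relative roughness ε/D = 2.5e-06/0.0875 = 2.86e-05. Swamee-Jain: f = 0.25/(log₁₀[2.86e-05/3.7 + 5.74/3.698e+04^0.9])² = 0.25/(log₁₀[7.72e-06 + 0.000444])² = 0.25/(-3.345)² = 0.02235.
Darcy-Weisbach: ΔP = f(L/D)(ρV²/2) = 0.02235·(13.1/0.0875)·(1.32·5.987²/2) = 0.02235·149.7·23.66 = 79.14 Pa.
ΔP = 79.14 Pa = 0.0791 kPa.

ΔP ≈ 0.0791 kPa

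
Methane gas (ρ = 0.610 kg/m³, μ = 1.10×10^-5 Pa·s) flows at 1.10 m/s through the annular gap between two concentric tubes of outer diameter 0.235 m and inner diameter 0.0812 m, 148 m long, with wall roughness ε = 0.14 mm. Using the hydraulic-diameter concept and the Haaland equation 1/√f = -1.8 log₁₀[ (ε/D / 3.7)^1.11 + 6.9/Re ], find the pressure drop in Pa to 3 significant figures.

ΔP ≈ 11.6 Pa

Hydraulic diameter D_h = 4A/P = D_o - D_i = 0.235 - 0.0812 = 0.1538 m.
Re = ρVD_h/μ = 0.61·1.1·0.1538/1.1e-05 = 9382.
ε/D_h = 0.00014/0.1538 = 0.00091; Haaland gives 1/√f = -1.8 log₁₀[9.86e-05+0.000735] = 5.542, so f = 0.03256.
ΔP = f(L/D_h)(ρV²/2) = 0.03256·148/0.1538·0.3691 = 11.56 Pa.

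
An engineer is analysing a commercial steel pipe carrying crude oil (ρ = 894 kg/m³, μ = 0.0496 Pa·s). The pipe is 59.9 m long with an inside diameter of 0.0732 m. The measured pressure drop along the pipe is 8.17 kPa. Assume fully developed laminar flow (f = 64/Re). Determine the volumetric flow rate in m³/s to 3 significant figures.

Q ≈ 0.00194 m³/s

For laminar flow, f = 64/Re with Re = ρVD/μ, so Darcy-Weisbach reduces to ΔP = 32μLV/D². Solving for V: V = ΔP·D²/(32μL) = 8170·(0.0732)²/(32·0.0496·59.9) = 0.4605 m/s.
Check: Re = ρVD/μ = 894·0.4605·0.0732/0.0496 = 607.5 < 2300, so the laminar assumption holds.
Q = V·A = 0.4605·(π/4·0.0732²) = 0.001938 m³/s = 0.00194 m³/s.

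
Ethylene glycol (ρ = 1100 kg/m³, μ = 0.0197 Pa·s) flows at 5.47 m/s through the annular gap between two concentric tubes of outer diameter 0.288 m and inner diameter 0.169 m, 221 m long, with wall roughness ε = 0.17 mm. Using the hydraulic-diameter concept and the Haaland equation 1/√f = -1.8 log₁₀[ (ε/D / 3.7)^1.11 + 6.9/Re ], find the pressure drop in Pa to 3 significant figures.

ΔP ≈ 791000 Pa

Hydraulic diameter D_h = 4A/P = D_o - D_i = 0.288 - 0.169 = 0.119 m.
Re = ρVD_h/μ = 1100·5.47·0.119/0.0197 = 3.635e+04.
ε/D_h = 0.00017/0.119 = 0.00143; Haaland gives 1/√f = -1.8 log₁₀[0.000163+0.00019] = 6.215, so f = 0.02589.
ΔP = f(L/D_h)(ρV²/2) = 0.02589·221/0.119·1.646e+04 = 7.912e+05 Pa.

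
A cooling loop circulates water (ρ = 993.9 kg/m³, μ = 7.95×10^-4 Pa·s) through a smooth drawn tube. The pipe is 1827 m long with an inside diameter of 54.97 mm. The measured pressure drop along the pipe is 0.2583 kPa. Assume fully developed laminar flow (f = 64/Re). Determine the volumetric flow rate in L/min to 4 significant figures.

Q ≈ 2.391 L/min

For laminar flow, f = 64/Re with Re = ρVD/μ, so Darcy-Weisbach reduces to ΔP = 32μLV/D². Solving for V: V = ΔP·D²/(32μL) = 258.3·(0.05497)²/(32·0.000795·1827) = 0.01679 m/s.
Check: Re = ρVD/μ = 993.9·0.01679·0.05497/0.000795 = 1154 < 2300, so the laminar assumption holds.
Q = V·A = 0.01679·(π/4·0.05497²) = 3.985e-05 m³/s = 2.391 L/min.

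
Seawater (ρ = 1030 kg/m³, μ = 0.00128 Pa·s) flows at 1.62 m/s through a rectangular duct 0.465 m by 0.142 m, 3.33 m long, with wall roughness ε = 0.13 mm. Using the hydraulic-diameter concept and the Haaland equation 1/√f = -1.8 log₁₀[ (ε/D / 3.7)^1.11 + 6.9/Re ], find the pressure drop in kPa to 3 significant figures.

ΔP ≈ 0.386 kPa

Hydraulic diameter D_h = 4A/P = 4·(0.465·0.142)/(2·(0.465+0.142)) = 0.2641/1.214 = 0.2176 m.
Re = ρVD_h/μ = 1030·1.62·0.2176/0.00128 = 2.836e+05.
ε/D_h = 0.00013/0.2176 = 0.000598; Haaland gives 1/√f = -1.8 log₁₀[6.18e-05+2.43e-05] = 7.317, so f = 0.01868.
ΔP = f(L/D_h)(ρV²/2) = 0.01868·3.33/0.2176·1352 = 386.4 Pa.
ΔP = 0.386 kPa.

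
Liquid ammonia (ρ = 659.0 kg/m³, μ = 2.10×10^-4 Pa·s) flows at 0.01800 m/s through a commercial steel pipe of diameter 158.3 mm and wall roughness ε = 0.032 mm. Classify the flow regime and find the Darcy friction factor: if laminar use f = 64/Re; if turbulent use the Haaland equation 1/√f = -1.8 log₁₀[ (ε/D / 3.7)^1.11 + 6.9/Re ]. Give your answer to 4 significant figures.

Re = ρVD/μ = 659·0.018·0.1583/0.00021 = 8942.
Re > 4000 → turbulent. ε/D = 3.2e-05/0.1583 = 0.000202; Haaland: 1/√f = -1.8 log₁₀[1.86e-05 + 0.000772] = 5.584, so f = 0.03207.

f ≈ 0.03207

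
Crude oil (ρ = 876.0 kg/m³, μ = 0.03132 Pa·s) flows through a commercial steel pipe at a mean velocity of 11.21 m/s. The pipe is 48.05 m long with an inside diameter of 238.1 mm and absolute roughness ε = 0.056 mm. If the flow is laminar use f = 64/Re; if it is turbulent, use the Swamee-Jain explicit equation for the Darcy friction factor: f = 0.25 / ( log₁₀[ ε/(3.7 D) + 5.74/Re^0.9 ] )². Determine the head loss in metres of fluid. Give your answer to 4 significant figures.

Reynolds number Re = ρVD/μ = 876 · 11.21 · 0.2381 / 0.0313 = 7.465e+04.
Re > 4000 → turbulent. Relative roughness ε/D = 5.6e-05/0.2381 = 0.000235. Swamee-Jain: f = 0.25/(log₁₀[0.000235/3.7 + 5.74/7.465e+04^0.9])² = 0.25/(log₁₀[6.36e-05 + 0.000236])² = 0.25/(-3.523)² = 0.02014.
Darcy-Weisbach: ΔP = f(L/D)(ρV²/2) = 0.02014·(48.05/0.2381)·(876·11.21²/2) = 0.02014·201.8·5.504e+04 = 2.237e+05 Pa.
Head loss h_f = ΔP/(ρg) = 2.237e+05/(876·9.81) = 26.03 m.

h_f ≈ 26.03 m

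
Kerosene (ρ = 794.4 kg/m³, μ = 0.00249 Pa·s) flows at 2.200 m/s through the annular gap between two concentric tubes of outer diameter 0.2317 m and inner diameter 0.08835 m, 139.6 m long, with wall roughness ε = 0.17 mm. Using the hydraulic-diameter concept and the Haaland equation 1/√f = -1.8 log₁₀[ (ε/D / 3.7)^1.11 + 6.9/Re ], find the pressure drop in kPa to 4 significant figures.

ΔP ≈ 42.27 kPa

Hydraulic diameter D_h = 4A/P = D_o - D_i = 0.2317 - 0.08835 = 0.1433 m.
Re = ρVD_h/μ = 794.4·2.2·0.1433/0.00249 = 1.006e+05.
ε/D_h = 0.00017/0.1433 = 0.00119; Haaland gives 1/√f = -1.8 log₁₀[0.000132+6.86e-05] = 6.655, so f = 0.02258.
ΔP = f(L/D_h)(ρV²/2) = 0.02258·139.6/0.1433·1922 = 4.227e+04 Pa.
ΔP = 42.27 kPa.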